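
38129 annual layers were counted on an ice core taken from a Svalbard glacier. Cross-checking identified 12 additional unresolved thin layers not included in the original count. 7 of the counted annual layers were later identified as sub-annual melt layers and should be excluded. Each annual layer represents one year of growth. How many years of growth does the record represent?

38134 years

Adjusted count: 38129 − 7 + 12 = 38134 annual layers.
One annual layer per year makes the duration 38134 years.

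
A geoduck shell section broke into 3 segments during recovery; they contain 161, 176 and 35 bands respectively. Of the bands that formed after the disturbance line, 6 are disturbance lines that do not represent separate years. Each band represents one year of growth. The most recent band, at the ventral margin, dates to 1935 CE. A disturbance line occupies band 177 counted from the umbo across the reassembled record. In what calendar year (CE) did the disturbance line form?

1746 CE

Total bands = 161 + 176 + 35 = 372.
372 − 177 = 195 bands lie beyond the disturbance line toward the ventral margin.
195 − 6 false = 189 true bands after the disturbance line.
Counting back 189 years from 1935 CE places the disturbance line in 1935 − 189 = 1746 CE.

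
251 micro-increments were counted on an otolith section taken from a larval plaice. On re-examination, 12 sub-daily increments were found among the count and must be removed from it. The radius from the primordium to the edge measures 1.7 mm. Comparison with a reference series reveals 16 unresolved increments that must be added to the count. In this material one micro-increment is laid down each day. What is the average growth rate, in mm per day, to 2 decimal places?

Adjusted count: 251 − 12 + 16 = 255 micro-increments.
Extension rate ≈ 1.7 / 255 = 0.01 mm per day.

0.01 mm per day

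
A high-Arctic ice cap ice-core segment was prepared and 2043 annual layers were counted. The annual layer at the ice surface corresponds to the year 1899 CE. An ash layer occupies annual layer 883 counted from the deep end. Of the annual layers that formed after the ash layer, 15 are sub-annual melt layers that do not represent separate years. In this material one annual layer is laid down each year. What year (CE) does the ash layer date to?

The ash layer sits at annual layer 883 from the deep end, so 2043 − 883 = 1160 annual layers formed after it.
Excluding 15 false annual layers: 1160 − 15 = 1145.
1899 − 1145 = 754 CE.

754 CE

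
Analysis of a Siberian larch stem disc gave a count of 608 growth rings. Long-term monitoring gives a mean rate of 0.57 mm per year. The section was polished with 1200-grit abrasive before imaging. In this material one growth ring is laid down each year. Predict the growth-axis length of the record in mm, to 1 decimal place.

608 years of growth are recorded.
608 years at 0.57 mm/year gives 0.57 × 608 = 346.6 mm.

346.6 mm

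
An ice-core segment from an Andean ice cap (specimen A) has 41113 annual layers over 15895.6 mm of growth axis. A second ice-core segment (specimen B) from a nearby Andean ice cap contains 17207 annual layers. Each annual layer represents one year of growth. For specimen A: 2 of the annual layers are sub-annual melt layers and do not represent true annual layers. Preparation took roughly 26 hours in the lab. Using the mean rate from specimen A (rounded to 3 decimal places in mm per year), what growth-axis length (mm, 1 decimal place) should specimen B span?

6659.1 mm

Specimen A: true annual layer count = 41113 − 2 = 41111.
A: 15895.6 mm over 41111 years gives 15895.6 / 41111 ≈ 0.387 mm/yr.
For B, 0.387 mm/year × 17207 years = 6659.1 mm.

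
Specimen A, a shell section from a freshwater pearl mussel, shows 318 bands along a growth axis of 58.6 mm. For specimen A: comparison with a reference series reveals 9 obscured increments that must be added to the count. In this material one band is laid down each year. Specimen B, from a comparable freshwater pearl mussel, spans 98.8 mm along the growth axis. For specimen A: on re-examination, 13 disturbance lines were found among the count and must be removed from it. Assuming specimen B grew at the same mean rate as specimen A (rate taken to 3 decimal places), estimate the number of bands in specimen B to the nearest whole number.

Specimen A: true band count = 318 − 13 + 9 = 314.
A: Mean rate = 58.6 mm / 314 years ≈ 0.187 mm per year.
Specimen B: 98.8 mm / 0.187 mm per year = 528.34 years ≈ 528 bands.

528 bands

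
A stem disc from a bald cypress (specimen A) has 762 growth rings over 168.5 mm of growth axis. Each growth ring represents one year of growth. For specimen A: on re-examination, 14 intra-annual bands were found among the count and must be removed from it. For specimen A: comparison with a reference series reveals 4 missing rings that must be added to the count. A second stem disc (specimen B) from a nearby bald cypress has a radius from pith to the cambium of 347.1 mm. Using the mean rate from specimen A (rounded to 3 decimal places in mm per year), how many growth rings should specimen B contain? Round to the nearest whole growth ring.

Specimen A: true growth ring count = 762 − 14 + 4 = 752.
A: Extension rate ≈ 168.5 / 752 = 0.224 mm/yr.
Specimen B: 347.1 mm / 0.224 mm per year = 1549.55 years ≈ 1550 growth rings.

1550 growth rings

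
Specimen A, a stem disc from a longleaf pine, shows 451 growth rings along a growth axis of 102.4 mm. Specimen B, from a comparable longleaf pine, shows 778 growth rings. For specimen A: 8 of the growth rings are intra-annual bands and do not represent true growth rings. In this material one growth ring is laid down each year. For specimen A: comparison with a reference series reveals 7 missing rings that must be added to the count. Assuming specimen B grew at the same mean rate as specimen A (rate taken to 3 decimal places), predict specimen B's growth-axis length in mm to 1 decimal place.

177.4 mm

Specimen A: after corrections the count is 451 − 8 + 7 = 450 growth rings.
A: Mean rate = 102.4 mm / 450 years ≈ 0.228 mm per year.
For B, 0.228 mm/year × 778 years = 177.4 mm.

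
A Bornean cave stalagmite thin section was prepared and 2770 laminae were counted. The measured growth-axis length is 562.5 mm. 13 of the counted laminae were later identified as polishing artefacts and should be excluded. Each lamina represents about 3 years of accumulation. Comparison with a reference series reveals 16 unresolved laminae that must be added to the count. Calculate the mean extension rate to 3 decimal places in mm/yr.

0.068 mm/yr

Adjusted count: 2770 − 13 + 16 = 2773 laminae.
Multiplying by 3 years per lamina: 2773 × 3 = 8319 years.
Extension rate ≈ 562.5 / 8319 = 0.068 mm/yr.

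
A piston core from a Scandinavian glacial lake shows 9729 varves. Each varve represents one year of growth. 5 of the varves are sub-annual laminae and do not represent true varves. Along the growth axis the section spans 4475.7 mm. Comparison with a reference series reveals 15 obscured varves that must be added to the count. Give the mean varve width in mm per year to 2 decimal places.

0.46 mm per year

Adjusted count: 9729 − 5 + 15 = 9739 varves.
Mean rate = 4475.7 mm / 9739 years ≈ 0.46 mm per year.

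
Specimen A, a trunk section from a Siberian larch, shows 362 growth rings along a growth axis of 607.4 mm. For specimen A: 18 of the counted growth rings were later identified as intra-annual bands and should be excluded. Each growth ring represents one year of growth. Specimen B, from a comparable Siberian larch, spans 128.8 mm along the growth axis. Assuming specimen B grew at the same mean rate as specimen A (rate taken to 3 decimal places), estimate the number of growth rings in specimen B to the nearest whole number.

73 growth rings

Specimen A: after corrections the count is 362 − 18 = 344 growth rings.
A: 607.4 mm over 344 years gives 607.4 / 344 ≈ 1.766 mm/yr.
Specimen B: 128.8 mm / 1.766 mm per year = 72.93 years ≈ 73 growth rings.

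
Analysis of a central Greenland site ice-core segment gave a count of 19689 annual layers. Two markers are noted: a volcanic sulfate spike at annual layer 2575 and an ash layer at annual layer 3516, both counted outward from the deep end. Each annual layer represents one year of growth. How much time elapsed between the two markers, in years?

3516 − 2575 = 941 annual layers lie between the two events.
That is 941 years at one annual layer per year.

941 years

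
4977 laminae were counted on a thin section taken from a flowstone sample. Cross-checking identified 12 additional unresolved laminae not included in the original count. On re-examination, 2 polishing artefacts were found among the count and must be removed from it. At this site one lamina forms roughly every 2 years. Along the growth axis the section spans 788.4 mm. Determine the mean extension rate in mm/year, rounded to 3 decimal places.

Adjusted count: 4977 − 2 + 12 = 4987 laminae.
At 2 years per lamina, 4987 × 2 = 9974 years.
788.4 mm over 9974 years gives 788.4 / 9974 ≈ 0.079 mm/year.

0.079 mm/year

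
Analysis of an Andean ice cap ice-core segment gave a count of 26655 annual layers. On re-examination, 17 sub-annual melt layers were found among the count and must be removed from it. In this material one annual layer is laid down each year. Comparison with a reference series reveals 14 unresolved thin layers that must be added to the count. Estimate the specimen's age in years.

26652 years

Correcting the raw count gives 26655 − 17 + 14 = 26652 true annual layers.
At one annual layer per year, that is 26652 years.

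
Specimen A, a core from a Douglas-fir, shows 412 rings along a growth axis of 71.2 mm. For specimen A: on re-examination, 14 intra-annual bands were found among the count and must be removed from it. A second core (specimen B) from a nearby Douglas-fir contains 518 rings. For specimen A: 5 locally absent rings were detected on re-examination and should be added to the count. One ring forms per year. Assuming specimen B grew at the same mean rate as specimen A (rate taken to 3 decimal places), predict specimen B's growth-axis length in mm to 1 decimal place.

91.7 mm

Specimen A: correcting the raw count gives 412 − 14 + 5 = 403 true rings.
A: Mean rate = 71.2 mm / 403 years ≈ 0.177 mm/yr.
B's length ≈ 0.177 × 518 = 91.7 mm.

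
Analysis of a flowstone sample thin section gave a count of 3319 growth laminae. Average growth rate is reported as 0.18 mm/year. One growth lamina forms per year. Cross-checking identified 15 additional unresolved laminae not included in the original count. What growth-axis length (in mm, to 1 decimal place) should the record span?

True growth lamina count = 3319 + 15 = 3334.
Length ≈ 0.18 × 3334 = 600.1 mm.

600.1 mm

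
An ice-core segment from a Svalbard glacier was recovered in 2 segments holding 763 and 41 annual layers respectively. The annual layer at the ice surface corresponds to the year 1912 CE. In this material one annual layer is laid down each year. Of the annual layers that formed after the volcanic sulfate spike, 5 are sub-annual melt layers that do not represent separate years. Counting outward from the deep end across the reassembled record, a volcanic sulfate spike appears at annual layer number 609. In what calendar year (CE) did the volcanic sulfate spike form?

1722 CE

Total annual layers = 763 + 41 = 804.
804 − 609 = 195 annual layers lie beyond the volcanic sulfate spike toward the ice surface.
195 − 5 false = 190 true annual layers after the volcanic sulfate spike.
Counting back 190 years from 1912 CE places the volcanic sulfate spike in 1912 − 190 = 1722 CE.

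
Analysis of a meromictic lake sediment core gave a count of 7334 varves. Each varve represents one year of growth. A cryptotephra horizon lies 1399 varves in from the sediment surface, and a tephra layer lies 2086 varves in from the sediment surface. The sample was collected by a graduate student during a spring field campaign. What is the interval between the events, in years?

687 years

2086 − 1399 = 687 varves lie between the two events.
That is 687 years at one varve per year.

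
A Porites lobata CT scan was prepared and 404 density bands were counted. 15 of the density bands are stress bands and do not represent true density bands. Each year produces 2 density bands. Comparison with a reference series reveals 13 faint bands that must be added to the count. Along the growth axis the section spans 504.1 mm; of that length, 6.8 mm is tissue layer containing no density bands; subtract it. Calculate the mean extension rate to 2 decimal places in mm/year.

2.47 mm/year

True density band count = 404 − 15 + 13 = 402.
With 2 density bands per year, 402 / 2 = 201 years.
The growth record spans 504.1 − 6.8 = 497.3 mm.
497.3 mm over 201 years gives 497.3 / 201 ≈ 2.47 mm/year.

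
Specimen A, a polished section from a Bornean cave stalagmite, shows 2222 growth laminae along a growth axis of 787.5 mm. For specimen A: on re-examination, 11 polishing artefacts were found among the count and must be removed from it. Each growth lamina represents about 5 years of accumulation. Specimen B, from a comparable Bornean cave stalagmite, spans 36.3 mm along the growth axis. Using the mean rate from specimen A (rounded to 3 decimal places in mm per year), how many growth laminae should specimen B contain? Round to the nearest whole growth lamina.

102 growth laminae

Specimen A: after corrections the count is 2222 − 11 = 2211 growth laminae.
Specimen A: 2211 growth laminae at 5 years each span 2211 × 5 = 11055 years.
A: Extension rate ≈ 787.5 / 11055 = 0.071 mm per year.
B spans 36.3 / 0.071 = 511.27 years; at 5 years per growth lamina that is 511.27 / 5 ≈ 102 growth laminae.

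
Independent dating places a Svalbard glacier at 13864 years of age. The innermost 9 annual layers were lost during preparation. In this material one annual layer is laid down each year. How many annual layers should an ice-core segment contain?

13855 annual layers

One annual layer per year gives 13864 annual layers over 13864 years.
Subtracting the 9 annual layers not captured gives 13864 − 9 = 13855 annual layers in the record.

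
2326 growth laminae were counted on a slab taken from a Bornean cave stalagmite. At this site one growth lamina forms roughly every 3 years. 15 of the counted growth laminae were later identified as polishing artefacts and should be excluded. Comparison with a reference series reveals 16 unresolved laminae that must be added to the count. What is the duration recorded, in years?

6981 years

True growth lamina count = 2326 − 15 + 16 = 2327.
Multiplying by 3 years per growth lamina: 2327 × 3 = 6981 years.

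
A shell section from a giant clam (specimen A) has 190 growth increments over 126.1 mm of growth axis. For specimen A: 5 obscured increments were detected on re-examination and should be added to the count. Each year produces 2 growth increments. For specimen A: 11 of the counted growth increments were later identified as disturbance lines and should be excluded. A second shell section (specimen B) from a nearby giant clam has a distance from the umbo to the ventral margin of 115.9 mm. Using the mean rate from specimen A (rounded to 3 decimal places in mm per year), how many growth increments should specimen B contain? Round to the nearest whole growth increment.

169 growth increments

Specimen A: adjusted count: 190 − 11 + 5 = 184 growth increments.
Specimen A: with 2 growth increments per year, 184 / 2 = 92 years.
A: Extension rate ≈ 126.1 / 92 = 1.371 mm/yr.
Specimen B: 115.9 mm / 1.371 mm per year = 84.54 years; at 2 growth increments per year that is 84.54 × 2 ≈ 169 growth increments.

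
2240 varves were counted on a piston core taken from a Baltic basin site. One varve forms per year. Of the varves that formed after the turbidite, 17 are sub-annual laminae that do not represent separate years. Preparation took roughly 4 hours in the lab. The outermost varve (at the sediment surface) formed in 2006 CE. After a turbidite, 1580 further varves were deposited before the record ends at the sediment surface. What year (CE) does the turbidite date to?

1580 varves post-date the turbidite.
1580 − 17 false = 1563 true varves after the turbidite.
Counting back 1563 years from 2006 CE places the turbidite in 2006 − 1563 = 443 CE.

443 CE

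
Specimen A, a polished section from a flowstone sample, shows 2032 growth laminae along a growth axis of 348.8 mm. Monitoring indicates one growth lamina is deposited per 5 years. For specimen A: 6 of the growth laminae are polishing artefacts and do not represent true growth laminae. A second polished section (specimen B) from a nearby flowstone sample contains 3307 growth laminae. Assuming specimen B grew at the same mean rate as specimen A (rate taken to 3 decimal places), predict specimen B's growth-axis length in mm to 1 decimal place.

Specimen A: adjusted count: 2032 − 6 = 2026 growth laminae.
Specimen A: at 5 years per growth lamina, 2026 × 5 = 10130 years.
A: Extension rate ≈ 348.8 / 10130 = 0.034 mm per year.
Specimen B: at 5 years per growth lamina, 3307 × 5 = 16535 years. For B, 0.034 mm/year × 16535 years = 562.2 mm.

562.2 mm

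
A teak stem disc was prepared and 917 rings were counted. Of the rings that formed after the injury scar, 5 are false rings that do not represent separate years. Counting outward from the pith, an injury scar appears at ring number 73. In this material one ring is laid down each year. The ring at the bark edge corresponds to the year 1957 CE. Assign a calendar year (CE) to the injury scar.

1118 CE

Between ring 73 and the bark edge there are 917 − 73 = 844 rings.
Excluding 5 false rings: 844 − 5 = 839.
1957 − 839 = 1118 CE.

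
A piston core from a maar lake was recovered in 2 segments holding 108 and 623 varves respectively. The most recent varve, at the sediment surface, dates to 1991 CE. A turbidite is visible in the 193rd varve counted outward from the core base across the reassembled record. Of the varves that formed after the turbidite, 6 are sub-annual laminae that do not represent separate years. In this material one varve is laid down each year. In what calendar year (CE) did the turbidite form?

1459 CE

Total varves = 108 + 623 = 731.
Between varve 193 and the sediment surface there are 731 − 193 = 538 varves.
Excluding 6 false varves: 538 − 6 = 532.
Counting back 532 years from 1991 CE places the turbidite in 1991 − 532 = 1459 CE.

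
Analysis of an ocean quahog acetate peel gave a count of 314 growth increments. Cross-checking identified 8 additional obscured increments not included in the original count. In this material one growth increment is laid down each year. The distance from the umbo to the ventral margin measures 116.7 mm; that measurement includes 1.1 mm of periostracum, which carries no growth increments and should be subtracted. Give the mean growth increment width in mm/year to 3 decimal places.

Adjusted count: 314 + 8 = 322 growth increments.
Removing the 1.1 mm offcut leaves 116.7 − 1.1 = 115.6 mm.
Mean rate = 115.6 mm / 322 years ≈ 0.359 mm/year.

0.359 mm/year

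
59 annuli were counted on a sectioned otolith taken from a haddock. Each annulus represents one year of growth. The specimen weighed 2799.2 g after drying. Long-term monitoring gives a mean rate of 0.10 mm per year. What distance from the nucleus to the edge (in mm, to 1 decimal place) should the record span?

5.9 mm

59 years of growth are recorded.
Predicted length = 0.10 mm/year × 59 years = 5.9 mm.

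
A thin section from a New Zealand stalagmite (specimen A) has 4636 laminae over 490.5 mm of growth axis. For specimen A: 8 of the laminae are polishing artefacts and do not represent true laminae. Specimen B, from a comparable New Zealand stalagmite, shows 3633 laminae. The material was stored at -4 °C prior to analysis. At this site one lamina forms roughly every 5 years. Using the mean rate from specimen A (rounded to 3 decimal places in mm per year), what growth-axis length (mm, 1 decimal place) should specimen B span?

381.5 mm

Specimen A: adjusted count: 4636 − 8 = 4628 laminae.
Specimen A: 4628 laminae at 5 years each span 4628 × 5 = 23140 years.
A: 490.5 mm over 23140 years gives 490.5 / 23140 ≈ 0.021 mm/yr.
Specimen B: at 5 years per lamina, 3633 × 5 = 18165 years. B's length ≈ 0.021 × 18165 = 381.5 mm.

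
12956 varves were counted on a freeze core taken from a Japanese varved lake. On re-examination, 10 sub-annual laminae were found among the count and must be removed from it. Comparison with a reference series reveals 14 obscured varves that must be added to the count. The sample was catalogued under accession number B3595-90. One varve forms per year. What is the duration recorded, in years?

Adjusted count: 12956 − 10 + 14 = 12960 varves.
At one varve per year, that is 12960 years.

12960 yr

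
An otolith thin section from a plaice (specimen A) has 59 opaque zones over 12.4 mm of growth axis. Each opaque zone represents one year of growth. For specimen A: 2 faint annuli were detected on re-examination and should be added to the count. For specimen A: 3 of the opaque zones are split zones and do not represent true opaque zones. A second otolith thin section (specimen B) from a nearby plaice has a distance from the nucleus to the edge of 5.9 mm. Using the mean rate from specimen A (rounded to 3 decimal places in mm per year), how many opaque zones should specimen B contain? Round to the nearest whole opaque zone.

Specimen A: adjusted count: 59 − 3 + 2 = 58 opaque zones.
A: Mean rate = 12.4 mm / 58 years ≈ 0.214 mm/yr.
B spans 5.9 / 0.214 = 27.57 years ≈ 28 opaque zones.

28 opaque zones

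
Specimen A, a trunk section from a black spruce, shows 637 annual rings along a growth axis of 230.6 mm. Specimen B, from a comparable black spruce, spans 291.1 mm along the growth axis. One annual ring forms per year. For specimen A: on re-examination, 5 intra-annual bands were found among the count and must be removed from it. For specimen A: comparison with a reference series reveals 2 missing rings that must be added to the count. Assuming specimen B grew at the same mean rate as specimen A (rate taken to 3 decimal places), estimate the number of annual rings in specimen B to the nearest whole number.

Specimen A: correcting the raw count gives 637 − 5 + 2 = 634 true annual rings.
A: Mean rate = 230.6 mm / 634 years ≈ 0.364 mm per year.
For B, 291.1 / 0.364 = 799.73 years ≈ 800 annual rings.

800 annual rings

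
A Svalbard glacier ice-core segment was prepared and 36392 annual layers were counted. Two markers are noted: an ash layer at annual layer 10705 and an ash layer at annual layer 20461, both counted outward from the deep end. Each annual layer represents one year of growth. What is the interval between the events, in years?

Separation: 20461 − 10705 = 9756 annual layers.
That is 9756 years at one annual layer per year.

9756 yr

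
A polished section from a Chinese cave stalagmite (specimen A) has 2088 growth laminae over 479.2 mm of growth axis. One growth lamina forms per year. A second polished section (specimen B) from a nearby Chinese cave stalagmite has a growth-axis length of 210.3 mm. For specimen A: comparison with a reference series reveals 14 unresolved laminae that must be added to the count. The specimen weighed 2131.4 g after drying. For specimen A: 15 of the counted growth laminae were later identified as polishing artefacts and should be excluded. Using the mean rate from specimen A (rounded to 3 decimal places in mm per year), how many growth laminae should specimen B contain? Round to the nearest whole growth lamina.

914 growth laminae

Specimen A: correcting the raw count gives 2088 − 15 + 14 = 2087 true growth laminae.
A: Mean rate = 479.2 mm / 2087 years ≈ 0.230 mm/yr.
For B, 210.3 / 0.230 = 914.35 years ≈ 914 growth laminae.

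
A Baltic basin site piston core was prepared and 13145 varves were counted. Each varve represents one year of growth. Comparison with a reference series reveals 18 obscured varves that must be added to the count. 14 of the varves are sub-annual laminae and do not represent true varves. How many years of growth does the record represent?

Correcting the raw count gives 13145 − 14 + 18 = 13149 true varves.
One varve per year makes the duration 13149 years.

13149 years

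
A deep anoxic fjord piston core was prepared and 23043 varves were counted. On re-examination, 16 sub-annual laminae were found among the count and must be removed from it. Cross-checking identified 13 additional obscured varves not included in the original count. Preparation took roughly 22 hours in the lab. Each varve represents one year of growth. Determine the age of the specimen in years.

True varve count = 23043 − 16 + 13 = 23040.
At one varve per year, that is 23040 years.

23040 yr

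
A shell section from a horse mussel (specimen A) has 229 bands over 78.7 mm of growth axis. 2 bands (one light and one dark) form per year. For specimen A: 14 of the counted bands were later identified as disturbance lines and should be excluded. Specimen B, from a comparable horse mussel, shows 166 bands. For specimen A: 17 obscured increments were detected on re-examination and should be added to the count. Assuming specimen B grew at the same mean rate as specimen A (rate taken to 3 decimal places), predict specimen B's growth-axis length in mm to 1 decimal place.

56.3 mm

Specimen A: true band count = 229 − 14 + 17 = 232.
Specimen A: with 2 bands per year, 232 / 2 = 116 years.
A: Extension rate ≈ 78.7 / 116 = 0.678 mm/yr.
Specimen B: 166 bands at 2 per year is 166 / 2 = 83 years. Length of B = 0.678 × 83 = 56.3 mm.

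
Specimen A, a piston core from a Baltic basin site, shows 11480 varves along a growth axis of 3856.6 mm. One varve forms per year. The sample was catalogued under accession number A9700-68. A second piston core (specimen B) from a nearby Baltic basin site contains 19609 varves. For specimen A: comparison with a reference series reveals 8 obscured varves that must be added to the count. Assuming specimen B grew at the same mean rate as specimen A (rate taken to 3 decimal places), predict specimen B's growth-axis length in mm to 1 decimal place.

Specimen A: true varve count = 11480 + 8 = 11488.
A: Mean rate = 3856.6 mm / 11488 years ≈ 0.336 mm/year.
B's length ≈ 0.336 × 19609 = 6588.6 mm.

6588.6 mm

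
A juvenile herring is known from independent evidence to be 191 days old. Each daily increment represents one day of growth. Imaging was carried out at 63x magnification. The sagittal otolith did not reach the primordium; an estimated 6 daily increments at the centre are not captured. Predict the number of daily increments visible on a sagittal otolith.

Expected daily increments over 191 days: 191.
Subtracting the 6 daily increments not captured gives 191 − 6 = 185 daily increments in the record.

185 daily increments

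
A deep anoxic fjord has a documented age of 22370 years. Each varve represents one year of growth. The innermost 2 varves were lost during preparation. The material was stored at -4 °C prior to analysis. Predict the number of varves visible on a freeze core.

22368 varves

At one varve per year, 22370 years correspond to 22370 varves.
22370 − 2 missed = 22368 varves expected in the prepared section.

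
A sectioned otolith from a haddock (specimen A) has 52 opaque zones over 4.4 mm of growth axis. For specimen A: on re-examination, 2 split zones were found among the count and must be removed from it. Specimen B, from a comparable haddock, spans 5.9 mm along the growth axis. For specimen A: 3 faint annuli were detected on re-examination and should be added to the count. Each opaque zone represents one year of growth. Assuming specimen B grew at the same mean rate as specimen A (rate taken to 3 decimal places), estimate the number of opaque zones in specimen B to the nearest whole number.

Specimen A: true opaque zone count = 52 − 2 + 3 = 53.
A: Extension rate ≈ 4.4 / 53 = 0.083 mm per year.
B spans 5.9 / 0.083 = 71.08 years ≈ 71 opaque zones.

71 opaque zones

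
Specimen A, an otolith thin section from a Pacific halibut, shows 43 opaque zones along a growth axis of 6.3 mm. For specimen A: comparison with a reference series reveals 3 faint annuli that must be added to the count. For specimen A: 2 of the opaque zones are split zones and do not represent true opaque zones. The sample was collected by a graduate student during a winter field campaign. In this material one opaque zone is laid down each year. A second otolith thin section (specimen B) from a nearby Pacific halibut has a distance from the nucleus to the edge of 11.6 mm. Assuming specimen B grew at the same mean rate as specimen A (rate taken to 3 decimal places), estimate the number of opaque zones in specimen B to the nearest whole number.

81 opaque zones

Specimen A: adjusted count: 43 − 2 + 3 = 44 opaque zones.
A: Extension rate ≈ 6.3 / 44 = 0.143 mm/yr.
Specimen B: 11.6 mm / 0.143 mm per year = 81.12 years ≈ 81 opaque zones.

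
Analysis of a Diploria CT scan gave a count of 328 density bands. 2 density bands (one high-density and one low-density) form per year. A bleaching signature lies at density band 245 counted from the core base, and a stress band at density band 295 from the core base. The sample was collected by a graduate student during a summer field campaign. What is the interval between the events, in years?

25 yr

295 − 245 = 50 density bands lie between the two events.
Dividing by 2 density bands per year: 50 / 2 = 25 years.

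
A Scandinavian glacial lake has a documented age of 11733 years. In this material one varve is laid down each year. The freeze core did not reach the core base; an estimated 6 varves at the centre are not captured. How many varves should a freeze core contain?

11727 varves

Expected varves over 11733 years: 11733.
11733 − 6 missed = 11727 varves expected in the prepared section.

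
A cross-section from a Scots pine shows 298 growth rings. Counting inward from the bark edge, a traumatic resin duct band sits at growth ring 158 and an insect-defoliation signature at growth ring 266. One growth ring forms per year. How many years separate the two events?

The two markers are separated by 266 − 158 = 108 growth rings.
That is 108 years at one growth ring per year.

108 years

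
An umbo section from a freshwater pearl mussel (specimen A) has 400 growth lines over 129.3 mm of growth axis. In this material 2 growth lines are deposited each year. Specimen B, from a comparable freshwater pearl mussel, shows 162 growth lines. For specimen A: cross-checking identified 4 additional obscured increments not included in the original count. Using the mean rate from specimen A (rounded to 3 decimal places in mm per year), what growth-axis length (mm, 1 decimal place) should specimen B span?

Specimen A: true growth line count = 400 + 4 = 404.
Specimen A: 404 growth lines at 2 per year is 404 / 2 = 202 years.
A: 129.3 mm over 202 years gives 129.3 / 202 ≈ 0.640 mm per year.
Specimen B: with 2 growth lines per year, 162 / 2 = 81 years. For B, 0.640 mm/year × 81 years = 51.8 mm.

51.8 mm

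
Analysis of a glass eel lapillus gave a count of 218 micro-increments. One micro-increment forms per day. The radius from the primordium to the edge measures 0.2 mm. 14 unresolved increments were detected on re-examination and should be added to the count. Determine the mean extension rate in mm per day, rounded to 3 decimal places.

After corrections the count is 218 + 14 = 232 micro-increments.
Mean rate = 0.2 mm / 232 days ≈ 0.001 mm per day.

0.001 mm per day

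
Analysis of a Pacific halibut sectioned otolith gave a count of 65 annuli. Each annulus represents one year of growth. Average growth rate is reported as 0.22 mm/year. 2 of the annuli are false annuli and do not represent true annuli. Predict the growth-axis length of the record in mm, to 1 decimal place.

After corrections the count is 65 − 2 = 63 annuli.
63 years at 0.22 mm/year gives 0.22 × 63 = 13.9 mm.

13.9 mm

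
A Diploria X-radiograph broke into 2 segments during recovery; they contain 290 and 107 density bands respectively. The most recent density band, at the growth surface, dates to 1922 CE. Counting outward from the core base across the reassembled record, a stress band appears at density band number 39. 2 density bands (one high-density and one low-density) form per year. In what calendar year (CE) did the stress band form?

Total density bands = 290 + 107 = 397.
397 − 39 = 358 density bands lie beyond the stress band toward the growth surface.
With 2 density bands per year, 358 / 2 = 179 years.
Counting back 179 years from 1922 CE places the stress band in 1922 − 179 = 1743 CE.

1743 CE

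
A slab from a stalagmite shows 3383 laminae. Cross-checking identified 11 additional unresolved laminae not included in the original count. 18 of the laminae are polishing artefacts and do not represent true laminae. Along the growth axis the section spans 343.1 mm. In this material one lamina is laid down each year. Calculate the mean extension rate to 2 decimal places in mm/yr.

Adjusted count: 3383 − 18 + 11 = 3376 laminae.
Extension rate ≈ 343.1 / 3376 = 0.10 mm/yr.

0.10 mm/yr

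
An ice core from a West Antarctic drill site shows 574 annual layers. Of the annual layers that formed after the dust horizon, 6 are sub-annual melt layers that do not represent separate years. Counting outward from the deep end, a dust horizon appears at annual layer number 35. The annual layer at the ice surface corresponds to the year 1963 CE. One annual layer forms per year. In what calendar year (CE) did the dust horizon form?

1430 CE

Between annual layer 35 and the ice surface there are 574 − 35 = 539 annual layers.
539 − 6 false = 533 true annual layers after the dust horizon.
The annual layer at the ice surface is 1963 CE, so the dust horizon dates to 1963 − 533 = 1430 CE.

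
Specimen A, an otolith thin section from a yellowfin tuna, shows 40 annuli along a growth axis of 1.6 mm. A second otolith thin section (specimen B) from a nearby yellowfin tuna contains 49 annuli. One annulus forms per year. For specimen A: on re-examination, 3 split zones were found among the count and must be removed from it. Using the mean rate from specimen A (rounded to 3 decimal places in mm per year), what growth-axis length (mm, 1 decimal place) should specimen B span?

Specimen A: after corrections the count is 40 − 3 = 37 annuli.
A: Mean rate = 1.6 mm / 37 years ≈ 0.043 mm per year.
Length of B = 0.043 × 49 = 2.1 mm.

2.1 mm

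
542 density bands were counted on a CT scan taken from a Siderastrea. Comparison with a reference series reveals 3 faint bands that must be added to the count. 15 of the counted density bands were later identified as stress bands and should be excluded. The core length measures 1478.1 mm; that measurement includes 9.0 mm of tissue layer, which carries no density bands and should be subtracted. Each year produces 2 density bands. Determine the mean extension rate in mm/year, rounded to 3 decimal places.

5.544 mm/year

After corrections the count is 542 − 15 + 3 = 530 density bands.
With 2 density bands per year, 530 / 2 = 265 years.
Removing the 9.0 mm offcut leaves 1478.1 − 9.0 = 1469.1 mm.
Mean rate = 1469.1 mm / 265 years ≈ 5.544 mm/year.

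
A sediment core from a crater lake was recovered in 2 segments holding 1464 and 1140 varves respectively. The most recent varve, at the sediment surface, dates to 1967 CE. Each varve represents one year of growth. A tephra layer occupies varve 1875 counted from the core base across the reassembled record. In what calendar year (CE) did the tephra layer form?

1238 CE

Total varves = 1464 + 1140 = 2604.
2604 − 1875 = 729 varves lie beyond the tephra layer toward the sediment surface.
The varve at the sediment surface is 1967 CE, so the tephra layer dates to 1967 − 729 = 1238 CE.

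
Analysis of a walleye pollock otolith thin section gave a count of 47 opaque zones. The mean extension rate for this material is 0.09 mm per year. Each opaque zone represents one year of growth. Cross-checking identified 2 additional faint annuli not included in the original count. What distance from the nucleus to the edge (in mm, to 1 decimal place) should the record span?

4.4 mm

After corrections the count is 47 + 2 = 49 opaque zones.
Predicted length = 0.09 mm/year × 49 years = 4.4 mm.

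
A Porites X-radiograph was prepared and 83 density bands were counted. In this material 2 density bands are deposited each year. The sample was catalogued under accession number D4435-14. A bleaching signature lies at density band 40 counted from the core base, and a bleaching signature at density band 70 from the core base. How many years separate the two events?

70 − 40 = 30 density bands lie between the two events.
30 density bands at 2 per year is 30 / 2 = 15 years.

15 years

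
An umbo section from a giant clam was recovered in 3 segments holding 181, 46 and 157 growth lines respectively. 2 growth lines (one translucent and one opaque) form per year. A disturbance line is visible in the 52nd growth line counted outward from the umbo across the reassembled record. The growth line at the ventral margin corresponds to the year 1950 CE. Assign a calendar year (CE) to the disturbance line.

Total growth lines = 181 + 46 + 157 = 384.
384 − 52 = 332 growth lines lie beyond the disturbance line toward the ventral margin.
332 growth lines at 2 per year is 332 / 2 = 166 years.
The growth line at the ventral margin is 1950 CE, so the disturbance line dates to 1950 − 166 = 1784 CE.

1784 CE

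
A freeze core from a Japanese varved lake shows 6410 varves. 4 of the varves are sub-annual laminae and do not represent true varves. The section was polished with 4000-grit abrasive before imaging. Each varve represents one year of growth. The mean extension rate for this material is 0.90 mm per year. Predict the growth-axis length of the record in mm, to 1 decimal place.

Correcting the raw count gives 6410 − 4 = 6406 true varves.
6406 years at 0.90 mm/year gives 0.90 × 6406 = 5765.4 mm.

5765.4 mm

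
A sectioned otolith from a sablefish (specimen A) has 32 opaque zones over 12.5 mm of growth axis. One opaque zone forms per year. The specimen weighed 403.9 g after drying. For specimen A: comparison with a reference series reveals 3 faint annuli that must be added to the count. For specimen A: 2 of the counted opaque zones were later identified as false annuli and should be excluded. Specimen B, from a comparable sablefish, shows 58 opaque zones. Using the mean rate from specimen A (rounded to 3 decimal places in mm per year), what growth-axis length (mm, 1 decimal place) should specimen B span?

Specimen A: adjusted count: 32 − 2 + 3 = 33 opaque zones.
A: Extension rate ≈ 12.5 / 33 = 0.379 mm/yr.
Length of B = 0.379 × 58 = 22.0 mm.

22.0 mm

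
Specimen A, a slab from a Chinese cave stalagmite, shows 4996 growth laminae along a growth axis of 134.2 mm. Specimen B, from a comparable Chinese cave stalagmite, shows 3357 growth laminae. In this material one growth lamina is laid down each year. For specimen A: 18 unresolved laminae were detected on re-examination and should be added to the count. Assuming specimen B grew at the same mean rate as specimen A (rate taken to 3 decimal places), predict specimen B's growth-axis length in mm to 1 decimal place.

90.6 mm

Specimen A: true growth lamina count = 4996 + 18 = 5014.
A: 134.2 mm over 5014 years gives 134.2 / 5014 ≈ 0.027 mm/year.
B's length ≈ 0.027 × 3357 = 90.6 mm.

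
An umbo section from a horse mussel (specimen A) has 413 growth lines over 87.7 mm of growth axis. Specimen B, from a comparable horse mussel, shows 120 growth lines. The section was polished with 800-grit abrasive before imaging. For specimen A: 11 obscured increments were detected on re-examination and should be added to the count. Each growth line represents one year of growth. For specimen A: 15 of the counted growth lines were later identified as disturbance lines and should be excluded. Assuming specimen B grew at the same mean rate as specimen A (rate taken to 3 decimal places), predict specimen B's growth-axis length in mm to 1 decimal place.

25.7 mm

Specimen A: correcting the raw count gives 413 − 15 + 11 = 409 true growth lines.
A: 87.7 mm over 409 years gives 87.7 / 409 ≈ 0.214 mm per year.
For B, 0.214 mm/year × 120 years = 25.7 mm.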